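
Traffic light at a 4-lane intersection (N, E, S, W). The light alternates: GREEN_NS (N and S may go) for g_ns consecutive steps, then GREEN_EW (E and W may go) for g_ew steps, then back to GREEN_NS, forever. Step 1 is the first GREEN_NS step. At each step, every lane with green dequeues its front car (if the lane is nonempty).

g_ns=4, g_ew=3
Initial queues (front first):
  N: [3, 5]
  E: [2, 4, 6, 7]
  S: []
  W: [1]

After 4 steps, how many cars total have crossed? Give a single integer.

Answer: 2

Derivation:
Step 1 [NS]: N:car3-GO,E:wait,S:empty,W:wait | queues: N=1 E=4 S=0 W=1
Step 2 [NS]: N:car5-GO,E:wait,S:empty,W:wait | queues: N=0 E=4 S=0 W=1
Step 3 [NS]: N:empty,E:wait,S:empty,W:wait | queues: N=0 E=4 S=0 W=1
Step 4 [NS]: N:empty,E:wait,S:empty,W:wait | queues: N=0 E=4 S=0 W=1
Cars crossed by step 4: 2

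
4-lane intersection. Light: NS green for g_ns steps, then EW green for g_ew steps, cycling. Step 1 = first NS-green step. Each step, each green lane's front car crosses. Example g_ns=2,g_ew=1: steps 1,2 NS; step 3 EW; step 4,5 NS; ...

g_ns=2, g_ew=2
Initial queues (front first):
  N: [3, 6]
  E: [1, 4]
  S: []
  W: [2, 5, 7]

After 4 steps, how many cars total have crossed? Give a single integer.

Answer: 6

Derivation:
Step 1 [NS]: N:car3-GO,E:wait,S:empty,W:wait | queues: N=1 E=2 S=0 W=3
Step 2 [NS]: N:car6-GO,E:wait,S:empty,W:wait | queues: N=0 E=2 S=0 W=3
Step 3 [EW]: N:wait,E:car1-GO,S:wait,W:car2-GO | queues: N=0 E=1 S=0 W=2
Step 4 [EW]: N:wait,E:car4-GO,S:wait,W:car5-GO | queues: N=0 E=0 S=0 W=1
Cars crossed by step 4: 6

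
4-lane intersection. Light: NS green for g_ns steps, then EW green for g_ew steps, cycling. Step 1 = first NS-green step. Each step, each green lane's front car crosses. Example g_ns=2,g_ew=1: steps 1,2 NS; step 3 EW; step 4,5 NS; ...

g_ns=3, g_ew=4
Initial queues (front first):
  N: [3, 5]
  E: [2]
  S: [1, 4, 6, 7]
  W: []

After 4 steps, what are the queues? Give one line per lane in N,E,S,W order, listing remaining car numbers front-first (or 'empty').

Step 1 [NS]: N:car3-GO,E:wait,S:car1-GO,W:wait | queues: N=1 E=1 S=3 W=0
Step 2 [NS]: N:car5-GO,E:wait,S:car4-GO,W:wait | queues: N=0 E=1 S=2 W=0
Step 3 [NS]: N:empty,E:wait,S:car6-GO,W:wait | queues: N=0 E=1 S=1 W=0
Step 4 [EW]: N:wait,E:car2-GO,S:wait,W:empty | queues: N=0 E=0 S=1 W=0

N: empty
E: empty
S: 7
W: empty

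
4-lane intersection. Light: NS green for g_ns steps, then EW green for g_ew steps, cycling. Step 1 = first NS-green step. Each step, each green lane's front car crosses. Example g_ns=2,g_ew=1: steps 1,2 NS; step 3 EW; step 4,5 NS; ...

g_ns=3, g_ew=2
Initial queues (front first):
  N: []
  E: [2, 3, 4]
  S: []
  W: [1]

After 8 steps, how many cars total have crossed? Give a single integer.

Answer: 3

Derivation:
Step 1 [NS]: N:empty,E:wait,S:empty,W:wait | queues: N=0 E=3 S=0 W=1
Step 2 [NS]: N:empty,E:wait,S:empty,W:wait | queues: N=0 E=3 S=0 W=1
Step 3 [NS]: N:empty,E:wait,S:empty,W:wait | queues: N=0 E=3 S=0 W=1
Step 4 [EW]: N:wait,E:car2-GO,S:wait,W:car1-GO | queues: N=0 E=2 S=0 W=0
Step 5 [EW]: N:wait,E:car3-GO,S:wait,W:empty | queues: N=0 E=1 S=0 W=0
Step 6 [NS]: N:empty,E:wait,S:empty,W:wait | queues: N=0 E=1 S=0 W=0
Step 7 [NS]: N:empty,E:wait,S:empty,W:wait | queues: N=0 E=1 S=0 W=0
Step 8 [NS]: N:empty,E:wait,S:empty,W:wait | queues: N=0 E=1 S=0 W=0
Cars crossed by step 8: 3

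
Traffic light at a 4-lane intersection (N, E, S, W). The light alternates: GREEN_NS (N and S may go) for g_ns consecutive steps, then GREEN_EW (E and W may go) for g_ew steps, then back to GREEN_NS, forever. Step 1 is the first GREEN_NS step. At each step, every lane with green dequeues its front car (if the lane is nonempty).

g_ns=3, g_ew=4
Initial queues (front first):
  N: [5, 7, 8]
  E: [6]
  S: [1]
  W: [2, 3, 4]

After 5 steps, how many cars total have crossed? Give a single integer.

Step 1 [NS]: N:car5-GO,E:wait,S:car1-GO,W:wait | queues: N=2 E=1 S=0 W=3
Step 2 [NS]: N:car7-GO,E:wait,S:empty,W:wait | queues: N=1 E=1 S=0 W=3
Step 3 [NS]: N:car8-GO,E:wait,S:empty,W:wait | queues: N=0 E=1 S=0 W=3
Step 4 [EW]: N:wait,E:car6-GO,S:wait,W:car2-GO | queues: N=0 E=0 S=0 W=2
Step 5 [EW]: N:wait,E:empty,S:wait,W:car3-GO | queues: N=0 E=0 S=0 W=1
Cars crossed by step 5: 7

Answer: 7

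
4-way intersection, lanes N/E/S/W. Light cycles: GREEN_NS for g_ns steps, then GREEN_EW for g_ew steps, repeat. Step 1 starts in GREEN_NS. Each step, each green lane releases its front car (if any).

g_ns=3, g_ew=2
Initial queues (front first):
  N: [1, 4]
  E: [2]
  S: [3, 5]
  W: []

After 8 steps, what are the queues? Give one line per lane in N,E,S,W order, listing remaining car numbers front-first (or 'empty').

Step 1 [NS]: N:car1-GO,E:wait,S:car3-GO,W:wait | queues: N=1 E=1 S=1 W=0
Step 2 [NS]: N:car4-GO,E:wait,S:car5-GO,W:wait | queues: N=0 E=1 S=0 W=0
Step 3 [NS]: N:empty,E:wait,S:empty,W:wait | queues: N=0 E=1 S=0 W=0
Step 4 [EW]: N:wait,E:car2-GO,S:wait,W:empty | queues: N=0 E=0 S=0 W=0

N: empty
E: empty
S: empty
W: empty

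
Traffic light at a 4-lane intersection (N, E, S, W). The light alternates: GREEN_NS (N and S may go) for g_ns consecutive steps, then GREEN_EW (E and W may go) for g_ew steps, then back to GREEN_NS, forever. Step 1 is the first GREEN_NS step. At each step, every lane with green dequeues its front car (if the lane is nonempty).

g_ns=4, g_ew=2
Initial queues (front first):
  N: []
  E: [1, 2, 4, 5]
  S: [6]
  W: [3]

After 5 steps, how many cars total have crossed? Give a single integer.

Answer: 3

Derivation:
Step 1 [NS]: N:empty,E:wait,S:car6-GO,W:wait | queues: N=0 E=4 S=0 W=1
Step 2 [NS]: N:empty,E:wait,S:empty,W:wait | queues: N=0 E=4 S=0 W=1
Step 3 [NS]: N:empty,E:wait,S:empty,W:wait | queues: N=0 E=4 S=0 W=1
Step 4 [NS]: N:empty,E:wait,S:empty,W:wait | queues: N=0 E=4 S=0 W=1
Step 5 [EW]: N:wait,E:car1-GO,S:wait,W:car3-GO | queues: N=0 E=3 S=0 W=0
Cars crossed by step 5: 3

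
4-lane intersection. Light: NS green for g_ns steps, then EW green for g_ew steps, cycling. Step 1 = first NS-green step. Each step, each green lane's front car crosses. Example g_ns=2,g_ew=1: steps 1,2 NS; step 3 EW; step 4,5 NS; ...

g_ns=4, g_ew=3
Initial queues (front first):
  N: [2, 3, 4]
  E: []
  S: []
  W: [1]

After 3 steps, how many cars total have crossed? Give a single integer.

Answer: 3

Derivation:
Step 1 [NS]: N:car2-GO,E:wait,S:empty,W:wait | queues: N=2 E=0 S=0 W=1
Step 2 [NS]: N:car3-GO,E:wait,S:empty,W:wait | queues: N=1 E=0 S=0 W=1
Step 3 [NS]: N:car4-GO,E:wait,S:empty,W:wait | queues: N=0 E=0 S=0 W=1
Cars crossed by step 3: 3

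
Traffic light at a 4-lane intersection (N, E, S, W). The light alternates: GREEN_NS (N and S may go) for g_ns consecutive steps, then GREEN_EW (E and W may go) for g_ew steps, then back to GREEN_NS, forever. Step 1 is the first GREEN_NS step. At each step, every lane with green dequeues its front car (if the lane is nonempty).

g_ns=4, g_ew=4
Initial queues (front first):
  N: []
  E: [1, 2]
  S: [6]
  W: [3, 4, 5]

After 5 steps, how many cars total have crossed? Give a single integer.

Step 1 [NS]: N:empty,E:wait,S:car6-GO,W:wait | queues: N=0 E=2 S=0 W=3
Step 2 [NS]: N:empty,E:wait,S:empty,W:wait | queues: N=0 E=2 S=0 W=3
Step 3 [NS]: N:empty,E:wait,S:empty,W:wait | queues: N=0 E=2 S=0 W=3
Step 4 [NS]: N:empty,E:wait,S:empty,W:wait | queues: N=0 E=2 S=0 W=3
Step 5 [EW]: N:wait,E:car1-GO,S:wait,W:car3-GO | queues: N=0 E=1 S=0 W=2
Cars crossed by step 5: 3

Answer: 3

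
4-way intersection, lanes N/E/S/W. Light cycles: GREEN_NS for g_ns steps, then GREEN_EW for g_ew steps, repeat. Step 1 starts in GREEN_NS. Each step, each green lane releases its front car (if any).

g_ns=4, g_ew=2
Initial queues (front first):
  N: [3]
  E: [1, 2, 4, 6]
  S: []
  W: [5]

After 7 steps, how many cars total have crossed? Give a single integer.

Answer: 4

Derivation:
Step 1 [NS]: N:car3-GO,E:wait,S:empty,W:wait | queues: N=0 E=4 S=0 W=1
Step 2 [NS]: N:empty,E:wait,S:empty,W:wait | queues: N=0 E=4 S=0 W=1
Step 3 [NS]: N:empty,E:wait,S:empty,W:wait | queues: N=0 E=4 S=0 W=1
Step 4 [NS]: N:empty,E:wait,S:empty,W:wait | queues: N=0 E=4 S=0 W=1
Step 5 [EW]: N:wait,E:car1-GO,S:wait,W:car5-GO | queues: N=0 E=3 S=0 W=0
Step 6 [EW]: N:wait,E:car2-GO,S:wait,W:empty | queues: N=0 E=2 S=0 W=0
Step 7 [NS]: N:empty,E:wait,S:empty,W:wait | queues: N=0 E=2 S=0 W=0
Cars crossed by step 7: 4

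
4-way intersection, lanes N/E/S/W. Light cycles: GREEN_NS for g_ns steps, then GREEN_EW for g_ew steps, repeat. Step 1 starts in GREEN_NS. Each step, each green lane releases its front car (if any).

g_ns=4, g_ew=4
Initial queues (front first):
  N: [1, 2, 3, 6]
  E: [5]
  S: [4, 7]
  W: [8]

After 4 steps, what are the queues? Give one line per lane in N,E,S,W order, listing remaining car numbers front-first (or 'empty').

Step 1 [NS]: N:car1-GO,E:wait,S:car4-GO,W:wait | queues: N=3 E=1 S=1 W=1
Step 2 [NS]: N:car2-GO,E:wait,S:car7-GO,W:wait | queues: N=2 E=1 S=0 W=1
Step 3 [NS]: N:car3-GO,E:wait,S:empty,W:wait | queues: N=1 E=1 S=0 W=1
Step 4 [NS]: N:car6-GO,E:wait,S:empty,W:wait | queues: N=0 E=1 S=0 W=1

N: empty
E: 5
S: empty
W: 8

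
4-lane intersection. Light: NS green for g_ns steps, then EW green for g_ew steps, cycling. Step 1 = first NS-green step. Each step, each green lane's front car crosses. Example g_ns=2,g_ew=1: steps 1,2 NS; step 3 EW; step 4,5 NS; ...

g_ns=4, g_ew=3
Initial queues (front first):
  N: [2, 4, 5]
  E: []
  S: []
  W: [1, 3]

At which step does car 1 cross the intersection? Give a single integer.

Step 1 [NS]: N:car2-GO,E:wait,S:empty,W:wait | queues: N=2 E=0 S=0 W=2
Step 2 [NS]: N:car4-GO,E:wait,S:empty,W:wait | queues: N=1 E=0 S=0 W=2
Step 3 [NS]: N:car5-GO,E:wait,S:empty,W:wait | queues: N=0 E=0 S=0 W=2
Step 4 [NS]: N:empty,E:wait,S:empty,W:wait | queues: N=0 E=0 S=0 W=2
Step 5 [EW]: N:wait,E:empty,S:wait,W:car1-GO | queues: N=0 E=0 S=0 W=1
Step 6 [EW]: N:wait,E:empty,S:wait,W:car3-GO | queues: N=0 E=0 S=0 W=0
Car 1 crosses at step 5

5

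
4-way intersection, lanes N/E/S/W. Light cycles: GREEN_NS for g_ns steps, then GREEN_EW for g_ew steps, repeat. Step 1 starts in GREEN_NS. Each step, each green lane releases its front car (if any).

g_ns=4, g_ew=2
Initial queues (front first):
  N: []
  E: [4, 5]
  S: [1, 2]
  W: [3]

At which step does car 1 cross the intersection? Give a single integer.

Step 1 [NS]: N:empty,E:wait,S:car1-GO,W:wait | queues: N=0 E=2 S=1 W=1
Step 2 [NS]: N:empty,E:wait,S:car2-GO,W:wait | queues: N=0 E=2 S=0 W=1
Step 3 [NS]: N:empty,E:wait,S:empty,W:wait | queues: N=0 E=2 S=0 W=1
Step 4 [NS]: N:empty,E:wait,S:empty,W:wait | queues: N=0 E=2 S=0 W=1
Step 5 [EW]: N:wait,E:car4-GO,S:wait,W:car3-GO | queues: N=0 E=1 S=0 W=0
Step 6 [EW]: N:wait,E:car5-GO,S:wait,W:empty | queues: N=0 E=0 S=0 W=0
Car 1 crosses at step 1

1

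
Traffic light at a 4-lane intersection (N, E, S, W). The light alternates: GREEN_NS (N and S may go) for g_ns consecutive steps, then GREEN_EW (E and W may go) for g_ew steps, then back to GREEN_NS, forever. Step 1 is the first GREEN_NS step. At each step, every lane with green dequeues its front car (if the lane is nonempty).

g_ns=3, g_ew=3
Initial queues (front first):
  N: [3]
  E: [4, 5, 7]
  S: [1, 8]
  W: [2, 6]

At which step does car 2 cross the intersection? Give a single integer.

Step 1 [NS]: N:car3-GO,E:wait,S:car1-GO,W:wait | queues: N=0 E=3 S=1 W=2
Step 2 [NS]: N:empty,E:wait,S:car8-GO,W:wait | queues: N=0 E=3 S=0 W=2
Step 3 [NS]: N:empty,E:wait,S:empty,W:wait | queues: N=0 E=3 S=0 W=2
Step 4 [EW]: N:wait,E:car4-GO,S:wait,W:car2-GO | queues: N=0 E=2 S=0 W=1
Step 5 [EW]: N:wait,E:car5-GO,S:wait,W:car6-GO | queues: N=0 E=1 S=0 W=0
Step 6 [EW]: N:wait,E:car7-GO,S:wait,W:empty | queues: N=0 E=0 S=0 W=0
Car 2 crosses at step 4

4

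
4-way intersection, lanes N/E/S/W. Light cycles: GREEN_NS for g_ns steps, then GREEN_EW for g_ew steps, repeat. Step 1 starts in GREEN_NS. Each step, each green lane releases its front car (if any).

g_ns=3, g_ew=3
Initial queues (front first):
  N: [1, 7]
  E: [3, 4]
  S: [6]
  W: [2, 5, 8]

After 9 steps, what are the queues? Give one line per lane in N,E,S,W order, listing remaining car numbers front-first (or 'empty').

Step 1 [NS]: N:car1-GO,E:wait,S:car6-GO,W:wait | queues: N=1 E=2 S=0 W=3
Step 2 [NS]: N:car7-GO,E:wait,S:empty,W:wait | queues: N=0 E=2 S=0 W=3
Step 3 [NS]: N:empty,E:wait,S:empty,W:wait | queues: N=0 E=2 S=0 W=3
Step 4 [EW]: N:wait,E:car3-GO,S:wait,W:car2-GO | queues: N=0 E=1 S=0 W=2
Step 5 [EW]: N:wait,E:car4-GO,S:wait,W:car5-GO | queues: N=0 E=0 S=0 W=1
Step 6 [EW]: N:wait,E:empty,S:wait,W:car8-GO | queues: N=0 E=0 S=0 W=0

N: empty
E: empty
S: empty
W: empty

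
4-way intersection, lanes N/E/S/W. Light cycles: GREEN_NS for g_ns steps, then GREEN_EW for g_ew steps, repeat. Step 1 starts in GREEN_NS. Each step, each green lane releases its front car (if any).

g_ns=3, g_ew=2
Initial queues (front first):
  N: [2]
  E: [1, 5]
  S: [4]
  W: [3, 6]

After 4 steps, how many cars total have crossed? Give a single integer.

Step 1 [NS]: N:car2-GO,E:wait,S:car4-GO,W:wait | queues: N=0 E=2 S=0 W=2
Step 2 [NS]: N:empty,E:wait,S:empty,W:wait | queues: N=0 E=2 S=0 W=2
Step 3 [NS]: N:empty,E:wait,S:empty,W:wait | queues: N=0 E=2 S=0 W=2
Step 4 [EW]: N:wait,E:car1-GO,S:wait,W:car3-GO | queues: N=0 E=1 S=0 W=1
Cars crossed by step 4: 4

Answer: 4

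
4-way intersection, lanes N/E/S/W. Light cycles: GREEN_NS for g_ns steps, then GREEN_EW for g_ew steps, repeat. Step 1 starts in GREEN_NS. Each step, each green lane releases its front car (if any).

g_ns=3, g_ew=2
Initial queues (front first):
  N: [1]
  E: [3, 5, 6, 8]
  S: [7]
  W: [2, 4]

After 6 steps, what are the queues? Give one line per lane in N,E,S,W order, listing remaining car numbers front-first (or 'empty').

Step 1 [NS]: N:car1-GO,E:wait,S:car7-GO,W:wait | queues: N=0 E=4 S=0 W=2
Step 2 [NS]: N:empty,E:wait,S:empty,W:wait | queues: N=0 E=4 S=0 W=2
Step 3 [NS]: N:empty,E:wait,S:empty,W:wait | queues: N=0 E=4 S=0 W=2
Step 4 [EW]: N:wait,E:car3-GO,S:wait,W:car2-GO | queues: N=0 E=3 S=0 W=1
Step 5 [EW]: N:wait,E:car5-GO,S:wait,W:car4-GO | queues: N=0 E=2 S=0 W=0
Step 6 [NS]: N:empty,E:wait,S:empty,W:wait | queues: N=0 E=2 S=0 W=0

N: empty
E: 6 8
S: empty
W: empty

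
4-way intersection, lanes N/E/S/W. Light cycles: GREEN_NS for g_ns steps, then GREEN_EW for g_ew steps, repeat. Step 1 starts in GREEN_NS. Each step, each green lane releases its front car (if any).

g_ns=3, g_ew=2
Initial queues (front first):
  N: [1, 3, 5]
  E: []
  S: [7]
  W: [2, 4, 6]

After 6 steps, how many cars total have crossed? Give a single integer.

Answer: 6

Derivation:
Step 1 [NS]: N:car1-GO,E:wait,S:car7-GO,W:wait | queues: N=2 E=0 S=0 W=3
Step 2 [NS]: N:car3-GO,E:wait,S:empty,W:wait | queues: N=1 E=0 S=0 W=3
Step 3 [NS]: N:car5-GO,E:wait,S:empty,W:wait | queues: N=0 E=0 S=0 W=3
Step 4 [EW]: N:wait,E:empty,S:wait,W:car2-GO | queues: N=0 E=0 S=0 W=2
Step 5 [EW]: N:wait,E:empty,S:wait,W:car4-GO | queues: N=0 E=0 S=0 W=1
Step 6 [NS]: N:empty,E:wait,S:empty,W:wait | queues: N=0 E=0 S=0 W=1
Cars crossed by step 6: 6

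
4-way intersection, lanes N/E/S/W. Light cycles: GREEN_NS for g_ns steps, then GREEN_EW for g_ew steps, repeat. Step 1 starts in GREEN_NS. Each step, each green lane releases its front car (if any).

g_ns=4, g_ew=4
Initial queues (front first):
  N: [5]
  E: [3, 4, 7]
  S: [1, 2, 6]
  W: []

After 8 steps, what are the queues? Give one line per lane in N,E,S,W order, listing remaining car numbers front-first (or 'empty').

Step 1 [NS]: N:car5-GO,E:wait,S:car1-GO,W:wait | queues: N=0 E=3 S=2 W=0
Step 2 [NS]: N:empty,E:wait,S:car2-GO,W:wait | queues: N=0 E=3 S=1 W=0
Step 3 [NS]: N:empty,E:wait,S:car6-GO,W:wait | queues: N=0 E=3 S=0 W=0
Step 4 [NS]: N:empty,E:wait,S:empty,W:wait | queues: N=0 E=3 S=0 W=0
Step 5 [EW]: N:wait,E:car3-GO,S:wait,W:empty | queues: N=0 E=2 S=0 W=0
Step 6 [EW]: N:wait,E:car4-GO,S:wait,W:empty | queues: N=0 E=1 S=0 W=0
Step 7 [EW]: N:wait,E:car7-GO,S:wait,W:empty | queues: N=0 E=0 S=0 W=0

N: empty
E: empty
S: empty
W: empty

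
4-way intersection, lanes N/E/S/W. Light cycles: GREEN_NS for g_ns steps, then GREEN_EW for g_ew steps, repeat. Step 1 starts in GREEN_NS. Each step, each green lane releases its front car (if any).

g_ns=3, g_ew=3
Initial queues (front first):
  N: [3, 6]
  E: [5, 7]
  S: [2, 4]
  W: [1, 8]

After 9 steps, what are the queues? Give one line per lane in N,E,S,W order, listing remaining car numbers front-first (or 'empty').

Step 1 [NS]: N:car3-GO,E:wait,S:car2-GO,W:wait | queues: N=1 E=2 S=1 W=2
Step 2 [NS]: N:car6-GO,E:wait,S:car4-GO,W:wait | queues: N=0 E=2 S=0 W=2
Step 3 [NS]: N:empty,E:wait,S:empty,W:wait | queues: N=0 E=2 S=0 W=2
Step 4 [EW]: N:wait,E:car5-GO,S:wait,W:car1-GO | queues: N=0 E=1 S=0 W=1
Step 5 [EW]: N:wait,E:car7-GO,S:wait,W:car8-GO | queues: N=0 E=0 S=0 W=0

N: empty
E: empty
S: empty
W: empty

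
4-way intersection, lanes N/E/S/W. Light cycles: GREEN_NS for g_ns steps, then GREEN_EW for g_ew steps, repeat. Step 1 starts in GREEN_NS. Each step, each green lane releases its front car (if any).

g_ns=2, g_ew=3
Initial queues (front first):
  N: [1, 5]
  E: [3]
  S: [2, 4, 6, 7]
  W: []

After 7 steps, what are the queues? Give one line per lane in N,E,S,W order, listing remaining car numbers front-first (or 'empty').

Step 1 [NS]: N:car1-GO,E:wait,S:car2-GO,W:wait | queues: N=1 E=1 S=3 W=0
Step 2 [NS]: N:car5-GO,E:wait,S:car4-GO,W:wait | queues: N=0 E=1 S=2 W=0
Step 3 [EW]: N:wait,E:car3-GO,S:wait,W:empty | queues: N=0 E=0 S=2 W=0
Step 4 [EW]: N:wait,E:empty,S:wait,W:empty | queues: N=0 E=0 S=2 W=0
Step 5 [EW]: N:wait,E:empty,S:wait,W:empty | queues: N=0 E=0 S=2 W=0
Step 6 [NS]: N:empty,E:wait,S:car6-GO,W:wait | queues: N=0 E=0 S=1 W=0
Step 7 [NS]: N:empty,E:wait,S:car7-GO,W:wait | queues: N=0 E=0 S=0 W=0

N: empty
E: empty
S: empty
W: empty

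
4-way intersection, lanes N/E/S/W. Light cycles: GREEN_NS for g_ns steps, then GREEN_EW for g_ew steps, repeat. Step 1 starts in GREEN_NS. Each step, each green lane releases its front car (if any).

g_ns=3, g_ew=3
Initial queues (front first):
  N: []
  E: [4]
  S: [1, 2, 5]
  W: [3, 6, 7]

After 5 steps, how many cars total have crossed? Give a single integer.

Step 1 [NS]: N:empty,E:wait,S:car1-GO,W:wait | queues: N=0 E=1 S=2 W=3
Step 2 [NS]: N:empty,E:wait,S:car2-GO,W:wait | queues: N=0 E=1 S=1 W=3
Step 3 [NS]: N:empty,E:wait,S:car5-GO,W:wait | queues: N=0 E=1 S=0 W=3
Step 4 [EW]: N:wait,E:car4-GO,S:wait,W:car3-GO | queues: N=0 E=0 S=0 W=2
Step 5 [EW]: N:wait,E:empty,S:wait,W:car6-GO | queues: N=0 E=0 S=0 W=1
Cars crossed by step 5: 6

Answer: 6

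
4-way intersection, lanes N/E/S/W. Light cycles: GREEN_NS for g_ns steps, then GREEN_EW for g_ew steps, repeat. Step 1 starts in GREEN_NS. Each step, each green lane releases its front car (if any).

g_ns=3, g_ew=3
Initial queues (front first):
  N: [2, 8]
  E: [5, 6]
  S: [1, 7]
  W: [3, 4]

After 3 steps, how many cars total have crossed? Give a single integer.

Answer: 4

Derivation:
Step 1 [NS]: N:car2-GO,E:wait,S:car1-GO,W:wait | queues: N=1 E=2 S=1 W=2
Step 2 [NS]: N:car8-GO,E:wait,S:car7-GO,W:wait | queues: N=0 E=2 S=0 W=2
Step 3 [NS]: N:empty,E:wait,S:empty,W:wait | queues: N=0 E=2 S=0 W=2
Cars crossed by step 3: 4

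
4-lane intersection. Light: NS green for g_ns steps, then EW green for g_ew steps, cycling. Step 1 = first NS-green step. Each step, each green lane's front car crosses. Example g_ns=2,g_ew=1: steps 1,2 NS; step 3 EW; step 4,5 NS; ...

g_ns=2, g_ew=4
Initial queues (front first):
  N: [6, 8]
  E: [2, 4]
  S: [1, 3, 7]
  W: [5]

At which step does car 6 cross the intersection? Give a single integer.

Step 1 [NS]: N:car6-GO,E:wait,S:car1-GO,W:wait | queues: N=1 E=2 S=2 W=1
Step 2 [NS]: N:car8-GO,E:wait,S:car3-GO,W:wait | queues: N=0 E=2 S=1 W=1
Step 3 [EW]: N:wait,E:car2-GO,S:wait,W:car5-GO | queues: N=0 E=1 S=1 W=0
Step 4 [EW]: N:wait,E:car4-GO,S:wait,W:empty | queues: N=0 E=0 S=1 W=0
Step 5 [EW]: N:wait,E:empty,S:wait,W:empty | queues: N=0 E=0 S=1 W=0
Step 6 [EW]: N:wait,E:empty,S:wait,W:empty | queues: N=0 E=0 S=1 W=0
Step 7 [NS]: N:empty,E:wait,S:car7-GO,W:wait | queues: N=0 E=0 S=0 W=0
Car 6 crosses at step 1

1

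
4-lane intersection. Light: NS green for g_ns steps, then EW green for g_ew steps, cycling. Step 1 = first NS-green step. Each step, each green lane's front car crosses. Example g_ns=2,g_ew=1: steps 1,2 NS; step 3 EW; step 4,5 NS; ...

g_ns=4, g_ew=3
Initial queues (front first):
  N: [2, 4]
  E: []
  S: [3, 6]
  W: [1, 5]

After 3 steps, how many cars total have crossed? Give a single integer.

Answer: 4

Derivation:
Step 1 [NS]: N:car2-GO,E:wait,S:car3-GO,W:wait | queues: N=1 E=0 S=1 W=2
Step 2 [NS]: N:car4-GO,E:wait,S:car6-GO,W:wait | queues: N=0 E=0 S=0 W=2
Step 3 [NS]: N:empty,E:wait,S:empty,W:wait | queues: N=0 E=0 S=0 W=2
Cars crossed by step 3: 4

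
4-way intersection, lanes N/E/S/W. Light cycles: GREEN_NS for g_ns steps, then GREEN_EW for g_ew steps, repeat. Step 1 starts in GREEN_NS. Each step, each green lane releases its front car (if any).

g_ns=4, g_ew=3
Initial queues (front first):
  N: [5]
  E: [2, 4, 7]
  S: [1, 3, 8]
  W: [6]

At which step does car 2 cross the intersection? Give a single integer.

Step 1 [NS]: N:car5-GO,E:wait,S:car1-GO,W:wait | queues: N=0 E=3 S=2 W=1
Step 2 [NS]: N:empty,E:wait,S:car3-GO,W:wait | queues: N=0 E=3 S=1 W=1
Step 3 [NS]: N:empty,E:wait,S:car8-GO,W:wait | queues: N=0 E=3 S=0 W=1
Step 4 [NS]: N:empty,E:wait,S:empty,W:wait | queues: N=0 E=3 S=0 W=1
Step 5 [EW]: N:wait,E:car2-GO,S:wait,W:car6-GO | queues: N=0 E=2 S=0 W=0
Step 6 [EW]: N:wait,E:car4-GO,S:wait,W:empty | queues: N=0 E=1 S=0 W=0
Step 7 [EW]: N:wait,E:car7-GO,S:wait,W:empty | queues: N=0 E=0 S=0 W=0
Car 2 crosses at step 5

5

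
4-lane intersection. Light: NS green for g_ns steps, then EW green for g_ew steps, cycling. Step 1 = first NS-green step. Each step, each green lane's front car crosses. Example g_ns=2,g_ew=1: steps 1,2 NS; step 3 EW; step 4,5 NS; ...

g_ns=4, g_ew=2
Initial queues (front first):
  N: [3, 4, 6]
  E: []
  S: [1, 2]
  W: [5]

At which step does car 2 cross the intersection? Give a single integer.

Step 1 [NS]: N:car3-GO,E:wait,S:car1-GO,W:wait | queues: N=2 E=0 S=1 W=1
Step 2 [NS]: N:car4-GO,E:wait,S:car2-GO,W:wait | queues: N=1 E=0 S=0 W=1
Step 3 [NS]: N:car6-GO,E:wait,S:empty,W:wait | queues: N=0 E=0 S=0 W=1
Step 4 [NS]: N:empty,E:wait,S:empty,W:wait | queues: N=0 E=0 S=0 W=1
Step 5 [EW]: N:wait,E:empty,S:wait,W:car5-GO | queues: N=0 E=0 S=0 W=0
Car 2 crosses at step 2

2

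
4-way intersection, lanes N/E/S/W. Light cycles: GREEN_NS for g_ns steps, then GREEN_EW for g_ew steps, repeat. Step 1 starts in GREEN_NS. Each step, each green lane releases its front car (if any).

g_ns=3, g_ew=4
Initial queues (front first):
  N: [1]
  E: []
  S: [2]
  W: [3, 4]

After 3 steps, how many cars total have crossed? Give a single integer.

Step 1 [NS]: N:car1-GO,E:wait,S:car2-GO,W:wait | queues: N=0 E=0 S=0 W=2
Step 2 [NS]: N:empty,E:wait,S:empty,W:wait | queues: N=0 E=0 S=0 W=2
Step 3 [NS]: N:empty,E:wait,S:empty,W:wait | queues: N=0 E=0 S=0 W=2
Cars crossed by step 3: 2

Answer: 2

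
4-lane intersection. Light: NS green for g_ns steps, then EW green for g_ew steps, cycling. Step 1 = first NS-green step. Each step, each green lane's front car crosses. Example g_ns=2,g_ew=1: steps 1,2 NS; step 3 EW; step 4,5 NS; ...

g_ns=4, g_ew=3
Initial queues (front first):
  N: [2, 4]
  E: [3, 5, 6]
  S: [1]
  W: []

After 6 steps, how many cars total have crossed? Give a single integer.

Answer: 5

Derivation:
Step 1 [NS]: N:car2-GO,E:wait,S:car1-GO,W:wait | queues: N=1 E=3 S=0 W=0
Step 2 [NS]: N:car4-GO,E:wait,S:empty,W:wait | queues: N=0 E=3 S=0 W=0
Step 3 [NS]: N:empty,E:wait,S:empty,W:wait | queues: N=0 E=3 S=0 W=0
Step 4 [NS]: N:empty,E:wait,S:empty,W:wait | queues: N=0 E=3 S=0 W=0
Step 5 [EW]: N:wait,E:car3-GO,S:wait,W:empty | queues: N=0 E=2 S=0 W=0
Step 6 [EW]: N:wait,E:car5-GO,S:wait,W:empty | queues: N=0 E=1 S=0 W=0
Cars crossed by step 6: 5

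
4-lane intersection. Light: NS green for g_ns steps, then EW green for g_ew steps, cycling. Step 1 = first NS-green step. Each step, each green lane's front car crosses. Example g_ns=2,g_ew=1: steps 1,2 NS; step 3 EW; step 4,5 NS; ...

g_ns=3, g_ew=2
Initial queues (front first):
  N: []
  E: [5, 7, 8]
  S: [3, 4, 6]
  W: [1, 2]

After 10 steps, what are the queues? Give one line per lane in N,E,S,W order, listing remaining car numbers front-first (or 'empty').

Step 1 [NS]: N:empty,E:wait,S:car3-GO,W:wait | queues: N=0 E=3 S=2 W=2
Step 2 [NS]: N:empty,E:wait,S:car4-GO,W:wait | queues: N=0 E=3 S=1 W=2
Step 3 [NS]: N:empty,E:wait,S:car6-GO,W:wait | queues: N=0 E=3 S=0 W=2
Step 4 [EW]: N:wait,E:car5-GO,S:wait,W:car1-GO | queues: N=0 E=2 S=0 W=1
Step 5 [EW]: N:wait,E:car7-GO,S:wait,W:car2-GO | queues: N=0 E=1 S=0 W=0
Step 6 [NS]: N:empty,E:wait,S:empty,W:wait | queues: N=0 E=1 S=0 W=0
Step 7 [NS]: N:empty,E:wait,S:empty,W:wait | queues: N=0 E=1 S=0 W=0
Step 8 [NS]: N:empty,E:wait,S:empty,W:wait | queues: N=0 E=1 S=0 W=0
Step 9 [EW]: N:wait,E:car8-GO,S:wait,W:empty | queues: N=0 E=0 S=0 W=0

N: empty
E: empty
S: empty
W: empty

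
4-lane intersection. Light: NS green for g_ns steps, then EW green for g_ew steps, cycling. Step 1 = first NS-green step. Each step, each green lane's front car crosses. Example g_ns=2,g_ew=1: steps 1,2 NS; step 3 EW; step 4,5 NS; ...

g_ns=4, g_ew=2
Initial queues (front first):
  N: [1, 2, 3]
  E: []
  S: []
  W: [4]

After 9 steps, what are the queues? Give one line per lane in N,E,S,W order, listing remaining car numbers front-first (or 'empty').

Step 1 [NS]: N:car1-GO,E:wait,S:empty,W:wait | queues: N=2 E=0 S=0 W=1
Step 2 [NS]: N:car2-GO,E:wait,S:empty,W:wait | queues: N=1 E=0 S=0 W=1
Step 3 [NS]: N:car3-GO,E:wait,S:empty,W:wait | queues: N=0 E=0 S=0 W=1
Step 4 [NS]: N:empty,E:wait,S:empty,W:wait | queues: N=0 E=0 S=0 W=1
Step 5 [EW]: N:wait,E:empty,S:wait,W:car4-GO | queues: N=0 E=0 S=0 W=0

N: empty
E: empty
S: empty
W: empty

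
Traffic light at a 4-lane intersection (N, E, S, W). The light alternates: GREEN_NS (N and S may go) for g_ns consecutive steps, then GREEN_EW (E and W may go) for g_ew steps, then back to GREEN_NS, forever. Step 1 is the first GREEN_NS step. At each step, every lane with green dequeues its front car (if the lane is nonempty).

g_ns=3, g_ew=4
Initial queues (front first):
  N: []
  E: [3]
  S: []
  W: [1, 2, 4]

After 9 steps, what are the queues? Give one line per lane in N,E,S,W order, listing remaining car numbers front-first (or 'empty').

Step 1 [NS]: N:empty,E:wait,S:empty,W:wait | queues: N=0 E=1 S=0 W=3
Step 2 [NS]: N:empty,E:wait,S:empty,W:wait | queues: N=0 E=1 S=0 W=3
Step 3 [NS]: N:empty,E:wait,S:empty,W:wait | queues: N=0 E=1 S=0 W=3
Step 4 [EW]: N:wait,E:car3-GO,S:wait,W:car1-GO | queues: N=0 E=0 S=0 W=2
Step 5 [EW]: N:wait,E:empty,S:wait,W:car2-GO | queues: N=0 E=0 S=0 W=1
Step 6 [EW]: N:wait,E:empty,S:wait,W:car4-GO | queues: N=0 E=0 S=0 W=0

N: empty
E: empty
S: empty
W: empty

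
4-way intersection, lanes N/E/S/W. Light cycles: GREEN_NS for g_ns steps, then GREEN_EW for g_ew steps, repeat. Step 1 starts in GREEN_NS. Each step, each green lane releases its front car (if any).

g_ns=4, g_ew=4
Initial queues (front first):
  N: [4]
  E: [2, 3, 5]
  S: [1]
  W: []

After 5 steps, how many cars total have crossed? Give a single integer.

Answer: 3

Derivation:
Step 1 [NS]: N:car4-GO,E:wait,S:car1-GO,W:wait | queues: N=0 E=3 S=0 W=0
Step 2 [NS]: N:empty,E:wait,S:empty,W:wait | queues: N=0 E=3 S=0 W=0
Step 3 [NS]: N:empty,E:wait,S:empty,W:wait | queues: N=0 E=3 S=0 W=0
Step 4 [NS]: N:empty,E:wait,S:empty,W:wait | queues: N=0 E=3 S=0 W=0
Step 5 [EW]: N:wait,E:car2-GO,S:wait,W:empty | queues: N=0 E=2 S=0 W=0
Cars crossed by step 5: 3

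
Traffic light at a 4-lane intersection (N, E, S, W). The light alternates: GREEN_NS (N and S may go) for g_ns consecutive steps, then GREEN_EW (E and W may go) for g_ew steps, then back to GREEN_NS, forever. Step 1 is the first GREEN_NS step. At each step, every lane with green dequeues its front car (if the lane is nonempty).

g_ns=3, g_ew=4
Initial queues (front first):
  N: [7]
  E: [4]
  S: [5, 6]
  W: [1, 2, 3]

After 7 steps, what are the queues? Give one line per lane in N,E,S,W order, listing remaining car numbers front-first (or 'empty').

Step 1 [NS]: N:car7-GO,E:wait,S:car5-GO,W:wait | queues: N=0 E=1 S=1 W=3
Step 2 [NS]: N:empty,E:wait,S:car6-GO,W:wait | queues: N=0 E=1 S=0 W=3
Step 3 [NS]: N:empty,E:wait,S:empty,W:wait | queues: N=0 E=1 S=0 W=3
Step 4 [EW]: N:wait,E:car4-GO,S:wait,W:car1-GO | queues: N=0 E=0 S=0 W=2
Step 5 [EW]: N:wait,E:empty,S:wait,W:car2-GO | queues: N=0 E=0 S=0 W=1
Step 6 [EW]: N:wait,E:empty,S:wait,W:car3-GO | queues: N=0 E=0 S=0 W=0

N: empty
E: empty
S: empty
W: empty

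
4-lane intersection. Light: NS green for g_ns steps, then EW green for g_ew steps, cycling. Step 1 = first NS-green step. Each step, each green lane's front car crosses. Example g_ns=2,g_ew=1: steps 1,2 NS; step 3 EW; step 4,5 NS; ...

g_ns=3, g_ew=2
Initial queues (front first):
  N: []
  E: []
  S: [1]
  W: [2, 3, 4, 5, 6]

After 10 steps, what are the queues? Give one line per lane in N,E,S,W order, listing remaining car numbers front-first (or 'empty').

Step 1 [NS]: N:empty,E:wait,S:car1-GO,W:wait | queues: N=0 E=0 S=0 W=5
Step 2 [NS]: N:empty,E:wait,S:empty,W:wait | queues: N=0 E=0 S=0 W=5
Step 3 [NS]: N:empty,E:wait,S:empty,W:wait | queues: N=0 E=0 S=0 W=5
Step 4 [EW]: N:wait,E:empty,S:wait,W:car2-GO | queues: N=0 E=0 S=0 W=4
Step 5 [EW]: N:wait,E:empty,S:wait,W:car3-GO | queues: N=0 E=0 S=0 W=3
Step 6 [NS]: N:empty,E:wait,S:empty,W:wait | queues: N=0 E=0 S=0 W=3
Step 7 [NS]: N:empty,E:wait,S:empty,W:wait | queues: N=0 E=0 S=0 W=3
Step 8 [NS]: N:empty,E:wait,S:empty,W:wait | queues: N=0 E=0 S=0 W=3
Step 9 [EW]: N:wait,E:empty,S:wait,W:car4-GO | queues: N=0 E=0 S=0 W=2
Step 10 [EW]: N:wait,E:empty,S:wait,W:car5-GO | queues: N=0 E=0 S=0 W=1

N: empty
E: empty
S: empty
W: 6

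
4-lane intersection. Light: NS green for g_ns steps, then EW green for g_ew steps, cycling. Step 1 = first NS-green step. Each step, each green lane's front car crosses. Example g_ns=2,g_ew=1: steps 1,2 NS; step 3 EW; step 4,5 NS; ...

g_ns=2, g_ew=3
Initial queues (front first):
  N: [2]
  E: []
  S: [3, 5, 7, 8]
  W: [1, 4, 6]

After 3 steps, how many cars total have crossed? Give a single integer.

Answer: 4

Derivation:
Step 1 [NS]: N:car2-GO,E:wait,S:car3-GO,W:wait | queues: N=0 E=0 S=3 W=3
Step 2 [NS]: N:empty,E:wait,S:car5-GO,W:wait | queues: N=0 E=0 S=2 W=3
Step 3 [EW]: N:wait,E:empty,S:wait,W:car1-GO | queues: N=0 E=0 S=2 W=2
Cars crossed by step 3: 4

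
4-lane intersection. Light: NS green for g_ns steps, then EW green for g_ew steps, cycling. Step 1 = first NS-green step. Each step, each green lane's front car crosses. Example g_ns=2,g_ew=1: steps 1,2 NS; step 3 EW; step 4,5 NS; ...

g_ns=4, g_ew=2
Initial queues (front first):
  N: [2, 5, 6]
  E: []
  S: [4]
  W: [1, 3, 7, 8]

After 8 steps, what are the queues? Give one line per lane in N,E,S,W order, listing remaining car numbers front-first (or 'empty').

Step 1 [NS]: N:car2-GO,E:wait,S:car4-GO,W:wait | queues: N=2 E=0 S=0 W=4
Step 2 [NS]: N:car5-GO,E:wait,S:empty,W:wait | queues: N=1 E=0 S=0 W=4
Step 3 [NS]: N:car6-GO,E:wait,S:empty,W:wait | queues: N=0 E=0 S=0 W=4
Step 4 [NS]: N:empty,E:wait,S:empty,W:wait | queues: N=0 E=0 S=0 W=4
Step 5 [EW]: N:wait,E:empty,S:wait,W:car1-GO | queues: N=0 E=0 S=0 W=3
Step 6 [EW]: N:wait,E:empty,S:wait,W:car3-GO | queues: N=0 E=0 S=0 W=2
Step 7 [NS]: N:empty,E:wait,S:empty,W:wait | queues: N=0 E=0 S=0 W=2
Step 8 [NS]: N:empty,E:wait,S:empty,W:wait | queues: N=0 E=0 S=0 W=2

N: empty
E: empty
S: empty
W: 7 8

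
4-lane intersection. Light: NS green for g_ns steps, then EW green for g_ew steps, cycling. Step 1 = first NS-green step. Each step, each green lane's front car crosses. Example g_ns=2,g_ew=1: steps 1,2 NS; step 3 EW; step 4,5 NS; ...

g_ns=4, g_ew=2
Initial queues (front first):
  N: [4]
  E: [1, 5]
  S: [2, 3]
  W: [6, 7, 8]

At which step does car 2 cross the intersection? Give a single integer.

Step 1 [NS]: N:car4-GO,E:wait,S:car2-GO,W:wait | queues: N=0 E=2 S=1 W=3
Step 2 [NS]: N:empty,E:wait,S:car3-GO,W:wait | queues: N=0 E=2 S=0 W=3
Step 3 [NS]: N:empty,E:wait,S:empty,W:wait | queues: N=0 E=2 S=0 W=3
Step 4 [NS]: N:empty,E:wait,S:empty,W:wait | queues: N=0 E=2 S=0 W=3
Step 5 [EW]: N:wait,E:car1-GO,S:wait,W:car6-GO | queues: N=0 E=1 S=0 W=2
Step 6 [EW]: N:wait,E:car5-GO,S:wait,W:car7-GO | queues: N=0 E=0 S=0 W=1
Step 7 [NS]: N:empty,E:wait,S:empty,W:wait | queues: N=0 E=0 S=0 W=1
Step 8 [NS]: N:empty,E:wait,S:empty,W:wait | queues: N=0 E=0 S=0 W=1
Step 9 [NS]: N:empty,E:wait,S:empty,W:wait | queues: N=0 E=0 S=0 W=1
Step 10 [NS]: N:empty,E:wait,S:empty,W:wait | queues: N=0 E=0 S=0 W=1
Step 11 [EW]: N:wait,E:empty,S:wait,W:car8-GO | queues: N=0 E=0 S=0 W=0
Car 2 crosses at step 1

1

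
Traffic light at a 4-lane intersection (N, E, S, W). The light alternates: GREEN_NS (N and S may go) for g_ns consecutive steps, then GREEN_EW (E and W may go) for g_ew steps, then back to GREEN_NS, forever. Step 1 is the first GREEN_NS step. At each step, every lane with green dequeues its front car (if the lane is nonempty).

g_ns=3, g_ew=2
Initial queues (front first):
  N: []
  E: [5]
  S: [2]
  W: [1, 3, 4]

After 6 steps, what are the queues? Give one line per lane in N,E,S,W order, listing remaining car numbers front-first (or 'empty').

Step 1 [NS]: N:empty,E:wait,S:car2-GO,W:wait | queues: N=0 E=1 S=0 W=3
Step 2 [NS]: N:empty,E:wait,S:empty,W:wait | queues: N=0 E=1 S=0 W=3
Step 3 [NS]: N:empty,E:wait,S:empty,W:wait | queues: N=0 E=1 S=0 W=3
Step 4 [EW]: N:wait,E:car5-GO,S:wait,W:car1-GO | queues: N=0 E=0 S=0 W=2
Step 5 [EW]: N:wait,E:empty,S:wait,W:car3-GO | queues: N=0 E=0 S=0 W=1
Step 6 [NS]: N:empty,E:wait,S:empty,W:wait | queues: N=0 E=0 S=0 W=1

N: empty
E: empty
S: empty
W: 4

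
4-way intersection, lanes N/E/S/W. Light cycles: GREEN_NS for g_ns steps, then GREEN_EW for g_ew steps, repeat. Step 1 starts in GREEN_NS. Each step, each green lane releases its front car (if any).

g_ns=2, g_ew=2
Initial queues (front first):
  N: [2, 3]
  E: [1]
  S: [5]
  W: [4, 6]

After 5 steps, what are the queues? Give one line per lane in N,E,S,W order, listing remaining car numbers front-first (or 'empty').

Step 1 [NS]: N:car2-GO,E:wait,S:car5-GO,W:wait | queues: N=1 E=1 S=0 W=2
Step 2 [NS]: N:car3-GO,E:wait,S:empty,W:wait | queues: N=0 E=1 S=0 W=2
Step 3 [EW]: N:wait,E:car1-GO,S:wait,W:car4-GO | queues: N=0 E=0 S=0 W=1
Step 4 [EW]: N:wait,E:empty,S:wait,W:car6-GO | queues: N=0 E=0 S=0 W=0

N: empty
E: empty
S: empty
W: empty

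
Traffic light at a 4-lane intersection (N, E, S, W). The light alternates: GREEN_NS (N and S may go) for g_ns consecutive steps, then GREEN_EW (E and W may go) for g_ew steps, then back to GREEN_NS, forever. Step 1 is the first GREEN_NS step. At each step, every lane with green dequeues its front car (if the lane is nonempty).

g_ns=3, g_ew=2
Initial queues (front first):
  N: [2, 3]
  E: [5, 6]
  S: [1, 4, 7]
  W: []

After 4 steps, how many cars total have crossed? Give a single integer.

Answer: 6

Derivation:
Step 1 [NS]: N:car2-GO,E:wait,S:car1-GO,W:wait | queues: N=1 E=2 S=2 W=0
Step 2 [NS]: N:car3-GO,E:wait,S:car4-GO,W:wait | queues: N=0 E=2 S=1 W=0
Step 3 [NS]: N:empty,E:wait,S:car7-GO,W:wait | queues: N=0 E=2 S=0 W=0
Step 4 [EW]: N:wait,E:car5-GO,S:wait,W:empty | queues: N=0 E=1 S=0 W=0
Cars crossed by step 4: 6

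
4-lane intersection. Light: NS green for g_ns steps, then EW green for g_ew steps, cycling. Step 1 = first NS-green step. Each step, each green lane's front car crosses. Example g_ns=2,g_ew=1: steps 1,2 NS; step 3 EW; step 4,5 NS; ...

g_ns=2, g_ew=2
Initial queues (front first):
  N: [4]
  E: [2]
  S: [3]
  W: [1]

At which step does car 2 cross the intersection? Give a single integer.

Step 1 [NS]: N:car4-GO,E:wait,S:car3-GO,W:wait | queues: N=0 E=1 S=0 W=1
Step 2 [NS]: N:empty,E:wait,S:empty,W:wait | queues: N=0 E=1 S=0 W=1
Step 3 [EW]: N:wait,E:car2-GO,S:wait,W:car1-GO | queues: N=0 E=0 S=0 W=0
Car 2 crosses at step 3

3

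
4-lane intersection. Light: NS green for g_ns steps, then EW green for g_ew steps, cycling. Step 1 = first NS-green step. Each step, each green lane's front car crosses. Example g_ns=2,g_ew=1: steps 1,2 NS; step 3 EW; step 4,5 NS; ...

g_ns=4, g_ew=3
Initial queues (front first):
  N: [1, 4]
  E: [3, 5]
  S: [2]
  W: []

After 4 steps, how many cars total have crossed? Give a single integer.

Step 1 [NS]: N:car1-GO,E:wait,S:car2-GO,W:wait | queues: N=1 E=2 S=0 W=0
Step 2 [NS]: N:car4-GO,E:wait,S:empty,W:wait | queues: N=0 E=2 S=0 W=0
Step 3 [NS]: N:empty,E:wait,S:empty,W:wait | queues: N=0 E=2 S=0 W=0
Step 4 [NS]: N:empty,E:wait,S:empty,W:wait | queues: N=0 E=2 S=0 W=0
Cars crossed by step 4: 3

Answer: 3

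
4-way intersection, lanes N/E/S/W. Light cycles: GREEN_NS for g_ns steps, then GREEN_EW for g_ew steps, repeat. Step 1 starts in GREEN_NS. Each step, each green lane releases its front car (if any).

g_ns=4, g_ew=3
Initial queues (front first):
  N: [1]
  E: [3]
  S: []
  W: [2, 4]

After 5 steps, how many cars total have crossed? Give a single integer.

Step 1 [NS]: N:car1-GO,E:wait,S:empty,W:wait | queues: N=0 E=1 S=0 W=2
Step 2 [NS]: N:empty,E:wait,S:empty,W:wait | queues: N=0 E=1 S=0 W=2
Step 3 [NS]: N:empty,E:wait,S:empty,W:wait | queues: N=0 E=1 S=0 W=2
Step 4 [NS]: N:empty,E:wait,S:empty,W:wait | queues: N=0 E=1 S=0 W=2
Step 5 [EW]: N:wait,E:car3-GO,S:wait,W:car2-GO | queues: N=0 E=0 S=0 W=1
Cars crossed by step 5: 3

Answer: 3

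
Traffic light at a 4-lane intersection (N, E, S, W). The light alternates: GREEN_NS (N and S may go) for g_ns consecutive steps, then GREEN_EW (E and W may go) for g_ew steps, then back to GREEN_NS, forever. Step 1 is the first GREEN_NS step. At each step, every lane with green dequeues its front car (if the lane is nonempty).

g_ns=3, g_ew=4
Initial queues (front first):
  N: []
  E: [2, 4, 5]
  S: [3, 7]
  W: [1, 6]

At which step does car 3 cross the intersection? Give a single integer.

Step 1 [NS]: N:empty,E:wait,S:car3-GO,W:wait | queues: N=0 E=3 S=1 W=2
Step 2 [NS]: N:empty,E:wait,S:car7-GO,W:wait | queues: N=0 E=3 S=0 W=2
Step 3 [NS]: N:empty,E:wait,S:empty,W:wait | queues: N=0 E=3 S=0 W=2
Step 4 [EW]: N:wait,E:car2-GO,S:wait,W:car1-GO | queues: N=0 E=2 S=0 W=1
Step 5 [EW]: N:wait,E:car4-GO,S:wait,W:car6-GO | queues: N=0 E=1 S=0 W=0
Step 6 [EW]: N:wait,E:car5-GO,S:wait,W:empty | queues: N=0 E=0 S=0 W=0
Car 3 crosses at step 1

1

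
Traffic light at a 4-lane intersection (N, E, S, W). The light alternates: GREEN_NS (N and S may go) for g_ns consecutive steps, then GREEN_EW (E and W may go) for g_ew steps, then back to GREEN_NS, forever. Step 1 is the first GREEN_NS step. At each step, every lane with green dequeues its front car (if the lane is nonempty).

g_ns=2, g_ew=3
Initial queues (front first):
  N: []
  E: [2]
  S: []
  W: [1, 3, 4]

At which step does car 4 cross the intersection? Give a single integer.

Step 1 [NS]: N:empty,E:wait,S:empty,W:wait | queues: N=0 E=1 S=0 W=3
Step 2 [NS]: N:empty,E:wait,S:empty,W:wait | queues: N=0 E=1 S=0 W=3
Step 3 [EW]: N:wait,E:car2-GO,S:wait,W:car1-GO | queues: N=0 E=0 S=0 W=2
Step 4 [EW]: N:wait,E:empty,S:wait,W:car3-GO | queues: N=0 E=0 S=0 W=1
Step 5 [EW]: N:wait,E:empty,S:wait,W:car4-GO | queues: N=0 E=0 S=0 W=0
Car 4 crosses at step 5

5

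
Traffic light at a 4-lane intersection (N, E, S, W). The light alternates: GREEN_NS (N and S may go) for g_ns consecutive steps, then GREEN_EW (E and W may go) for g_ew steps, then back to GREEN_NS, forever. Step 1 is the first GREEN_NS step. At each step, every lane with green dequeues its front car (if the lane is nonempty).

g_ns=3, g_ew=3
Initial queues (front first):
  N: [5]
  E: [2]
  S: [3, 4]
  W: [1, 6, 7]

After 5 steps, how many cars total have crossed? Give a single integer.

Answer: 6

Derivation:
Step 1 [NS]: N:car5-GO,E:wait,S:car3-GO,W:wait | queues: N=0 E=1 S=1 W=3
Step 2 [NS]: N:empty,E:wait,S:car4-GO,W:wait | queues: N=0 E=1 S=0 W=3
Step 3 [NS]: N:empty,E:wait,S:empty,W:wait | queues: N=0 E=1 S=0 W=3
Step 4 [EW]: N:wait,E:car2-GO,S:wait,W:car1-GO | queues: N=0 E=0 S=0 W=2
Step 5 [EW]: N:wait,E:empty,S:wait,W:car6-GO | queues: N=0 E=0 S=0 W=1
Cars crossed by step 5: 6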